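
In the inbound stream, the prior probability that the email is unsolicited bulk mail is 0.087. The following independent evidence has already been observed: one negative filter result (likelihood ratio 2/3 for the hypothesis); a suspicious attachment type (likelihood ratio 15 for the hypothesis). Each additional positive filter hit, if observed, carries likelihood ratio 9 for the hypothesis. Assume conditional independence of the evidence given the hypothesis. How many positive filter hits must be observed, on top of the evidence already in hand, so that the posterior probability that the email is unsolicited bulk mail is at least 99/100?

3

Prior odds = 0.087/0.913 = 87/913.
Combined Bayes factor of the evidence already in hand = (2/3) × 15 = 10.
Odds after that evidence = (87/913) × 10 = 870/913.
Target odds = 0.99/0.01 = 99.
Need 9ⁿ ≥ 99 ÷ (870/913) = 30129/290.
9² = 81 falls short of 30129/290 but 9³ = 729 reaches it, so n = 3.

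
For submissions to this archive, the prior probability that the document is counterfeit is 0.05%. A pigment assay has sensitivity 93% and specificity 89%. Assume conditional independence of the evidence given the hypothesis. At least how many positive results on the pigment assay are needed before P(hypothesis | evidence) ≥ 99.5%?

Prior odds: 0.0005 ÷ 0.9995 = 1/1999.
False-positive rate = 1 − 0.89 = 0.11; likelihood ratio of a positive = 0.93/0.11 = 93/11.
Target odds: 0.995 ÷ 0.005 = 199.
Require (93/11)ⁿ ≥ 199 ÷ (1/1999) = 397801.
(93/11)⁶ ≈365209 falls short of 397801 but (93/11)⁷ ≈3.08768e+06 reaches it, so n = 7.

7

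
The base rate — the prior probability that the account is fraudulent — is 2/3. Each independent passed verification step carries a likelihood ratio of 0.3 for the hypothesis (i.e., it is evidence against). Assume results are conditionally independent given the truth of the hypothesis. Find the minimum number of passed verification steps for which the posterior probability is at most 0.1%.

Prior odds: (2/3) ÷ (1/3) = 2.
Likelihood ratio per passed verification step = 0.3.
Target posterior odds = 0.001/0.999 = 1/999.
Need 2 × 0.3ⁿ ≤ 1/999, i.e. 0.3ⁿ ≤ 1/1998.
0.3⁶ = 729/1000000 is still above 1/1998 but 0.3⁷ = 2187/10000000 is at or below it, so n = 7.

7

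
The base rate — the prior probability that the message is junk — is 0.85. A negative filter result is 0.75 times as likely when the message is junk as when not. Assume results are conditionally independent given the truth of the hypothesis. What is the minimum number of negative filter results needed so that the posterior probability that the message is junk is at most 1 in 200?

25

Prior odds: 0.85 ÷ 0.15 = 17/3.
Likelihood ratio per negative filter result = 0.75.
Target posterior odds = 0.005/0.995 = 1/199.
Need (17/3) × 0.75ⁿ ≤ 1/199, i.e. 0.75ⁿ ≤ 3/3383.
0.75²⁴ ≈0.00100339 is still above 3/3383 but 0.75²⁵ ≈0.000752543 is at or below it, so n = 25.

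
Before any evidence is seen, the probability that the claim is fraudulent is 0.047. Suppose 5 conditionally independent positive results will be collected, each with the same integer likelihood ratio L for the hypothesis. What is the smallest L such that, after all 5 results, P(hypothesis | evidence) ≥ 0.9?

3

Prior odds = 0.047/0.953 = 47/953.
Target odds = 0.9/0.1 = 9.
Need L⁵ ≥ 9 ÷ (47/953) = 8577/47.
2⁵ = 32 < 8577/47 ≤ 243 = 3⁵, so L = 3.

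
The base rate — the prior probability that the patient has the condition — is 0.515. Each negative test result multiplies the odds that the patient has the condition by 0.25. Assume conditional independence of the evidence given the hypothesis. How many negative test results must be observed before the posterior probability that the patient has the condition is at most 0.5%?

Prior odds = 0.515/0.485 = 103/97.
Likelihood ratio per negative test result = 0.25.
Target posterior odds = 0.005/0.995 = 1/199.
Need (103/97) × 0.25ⁿ ≤ 1/199, i.e. 0.25ⁿ ≤ 97/20497.
0.25³ = 0.015625 is still above 97/20497 but 0.25⁴ = 0.00390625 is at or below it, so n = 4.

4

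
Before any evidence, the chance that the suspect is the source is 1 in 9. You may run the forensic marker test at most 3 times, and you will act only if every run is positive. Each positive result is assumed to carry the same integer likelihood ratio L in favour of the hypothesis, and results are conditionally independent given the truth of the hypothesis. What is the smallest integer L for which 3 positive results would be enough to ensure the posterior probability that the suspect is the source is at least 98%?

8

Prior odds = (1/9)/(8/9) = 0.125.
Target odds = 0.98/0.02 = 49.
Need L³ ≥ 49 ÷ 0.125 = 392.
7³ = 343 < 392 ≤ 512 = 8³, so L = 8.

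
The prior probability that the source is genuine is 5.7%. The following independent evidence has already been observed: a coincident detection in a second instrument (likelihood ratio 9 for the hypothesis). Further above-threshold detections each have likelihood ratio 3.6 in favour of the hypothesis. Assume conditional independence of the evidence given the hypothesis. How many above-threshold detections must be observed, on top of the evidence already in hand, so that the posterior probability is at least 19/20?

Prior odds = 0.057/0.943 = 57/943.
Bayes factor of the evidence already in hand = 9.
Odds after that evidence = (57/943) × 9 = 513/943.
Target odds = 0.95/0.05 = 19.
Need 3.6ⁿ ≥ 19 ÷ (513/943) = 943/27.
3.6² = 12.96 falls short of 943/27 but 3.6³ = 46.656 reaches it, so n = 3.

3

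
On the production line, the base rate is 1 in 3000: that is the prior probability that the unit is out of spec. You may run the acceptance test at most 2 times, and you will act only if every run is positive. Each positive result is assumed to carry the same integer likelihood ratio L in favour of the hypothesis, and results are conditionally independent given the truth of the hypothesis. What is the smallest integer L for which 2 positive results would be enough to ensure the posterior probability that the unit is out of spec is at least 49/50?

Prior odds = (1/3000)/(2999/3000) = 1/2999.
Target odds = 0.98/0.02 = 49.
Need L² ≥ 49 ÷ (1/2999) = 146951.
383² = 146689 < 146951 ≤ 147456 = 384², so L = 384.

384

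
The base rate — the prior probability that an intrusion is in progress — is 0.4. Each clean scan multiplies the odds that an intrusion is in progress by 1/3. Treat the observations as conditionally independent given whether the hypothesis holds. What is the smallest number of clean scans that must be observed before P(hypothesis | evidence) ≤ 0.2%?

Prior odds = 0.4/0.6 = 2/3.
Likelihood ratio per clean scan = 1/3.
Target odds: 0.002 ÷ 0.998 = 1/499.
Need (2/3) × (1/3)ⁿ ≤ 1/499, i.e. (1/3)ⁿ ≤ 3/998.
(1/3)⁵ = 1/243 is still above 3/998 but (1/3)⁶ = 1/729 is at or below it, so n = 6.

6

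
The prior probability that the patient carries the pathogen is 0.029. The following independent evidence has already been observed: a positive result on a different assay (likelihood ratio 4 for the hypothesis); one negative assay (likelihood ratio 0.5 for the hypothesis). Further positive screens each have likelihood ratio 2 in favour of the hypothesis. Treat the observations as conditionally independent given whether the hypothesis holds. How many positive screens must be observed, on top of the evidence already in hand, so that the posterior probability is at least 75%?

Prior odds = 0.029/0.971 = 29/971.
Combined Bayes factor of the evidence already in hand = 4 × 0.5 = 2.
Odds after that evidence = (29/971) × 2 = 58/971.
Target odds = 0.75/0.25 = 3.
Need 2ⁿ ≥ 3 ÷ (58/971) = 2913/58.
2⁵ = 32 falls short of 2913/58 but 2⁶ = 64 reaches it, so n = 6.

6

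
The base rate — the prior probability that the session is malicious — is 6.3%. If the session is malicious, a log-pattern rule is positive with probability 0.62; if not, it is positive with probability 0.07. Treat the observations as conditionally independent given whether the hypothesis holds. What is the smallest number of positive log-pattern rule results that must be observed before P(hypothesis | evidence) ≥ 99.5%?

Prior odds: 0.063 ÷ 0.937 = 63/937.
Likelihood ratio of a positive = 0.62/0.07 = 62/7.
Target odds: 0.995 ÷ 0.005 = 199.
Need (63/937) × (62/7)ⁿ ≥ 199, i.e. (62/7)ⁿ ≥ 186463/63.
(62/7)³ = 238328/343 falls short of 186463/63 but (62/7)⁴ = 14776336/2401 reaches it, so n = 4.

4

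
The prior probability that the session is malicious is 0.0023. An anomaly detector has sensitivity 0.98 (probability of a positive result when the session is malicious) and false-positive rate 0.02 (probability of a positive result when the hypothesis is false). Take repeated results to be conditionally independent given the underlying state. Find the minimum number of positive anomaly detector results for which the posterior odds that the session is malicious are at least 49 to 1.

3

Prior odds = 0.0023/0.9977 = 23/9977.
Likelihood ratio of a positive result = 0.98/0.02 = 49.
Target odds = 49.
Need (23/9977) × 49ⁿ ≥ 49, i.e. 49ⁿ ≥ 488873/23.
49² = 2401 falls short of 488873/23 but 49³ = 117649 reaches it, so n = 3.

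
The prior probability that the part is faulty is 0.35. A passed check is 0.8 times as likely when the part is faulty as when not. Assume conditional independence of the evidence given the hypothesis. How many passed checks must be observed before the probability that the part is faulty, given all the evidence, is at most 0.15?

5

Prior odds = 0.35/0.65 = 7/13.
Likelihood ratio per passed check = 0.8.
Target odds: 0.15 ÷ 0.85 = 3/17.
Require 0.8ⁿ ≤ 3/17 ÷ (7/13) = 39/119.
0.8⁴ = 0.4096 is still above 39/119 but 0.8⁵ = 0.32768 is at or below it, so n = 5.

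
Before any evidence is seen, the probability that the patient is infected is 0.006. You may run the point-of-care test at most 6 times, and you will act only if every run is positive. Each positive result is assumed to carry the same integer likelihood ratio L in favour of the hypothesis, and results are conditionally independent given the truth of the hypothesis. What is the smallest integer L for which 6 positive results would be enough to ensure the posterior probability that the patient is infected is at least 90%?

4

Prior odds = 0.006/0.994 = 3/497.
Target odds = 0.9/0.1 = 9.
Need L⁶ ≥ 9 ÷ (3/497) = 1491.
3⁶ = 729 < 1491 ≤ 4096 = 4⁶, so L = 4.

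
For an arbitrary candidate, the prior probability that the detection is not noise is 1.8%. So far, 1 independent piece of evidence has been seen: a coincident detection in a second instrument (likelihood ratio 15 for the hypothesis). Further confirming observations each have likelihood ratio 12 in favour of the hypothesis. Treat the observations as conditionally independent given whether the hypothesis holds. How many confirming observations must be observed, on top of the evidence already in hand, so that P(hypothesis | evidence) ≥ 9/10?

Prior odds = 0.018/0.982 = 9/491.
Bayes factor of the evidence already in hand = 15.
Odds after that evidence = (9/491) × 15 = 135/491.
Target odds = 0.9/0.1 = 9.
Need 12ⁿ ≥ 9 ÷ (135/491) = 491/15.
12¹ = 12 falls short of 491/15 but 12² = 144 reaches it, so n = 2.

2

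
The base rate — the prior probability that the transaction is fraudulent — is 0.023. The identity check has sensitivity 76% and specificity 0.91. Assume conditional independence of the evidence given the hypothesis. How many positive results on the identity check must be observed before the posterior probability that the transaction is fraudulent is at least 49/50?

Prior odds = 0.023/0.977 = 23/977.
False-positive rate = 1 − 0.91 = 0.09; likelihood ratio of a positive = 0.76/0.09 = 76/9.
Target odds: 0.98 ÷ 0.02 = 49.
Require (76/9)ⁿ ≥ 49 ÷ (23/977) = 47873/23.
(76/9)³ = 438976/729 falls short of 47873/23 but (76/9)⁴ = 33362176/6561 reaches it, so n = 4.

4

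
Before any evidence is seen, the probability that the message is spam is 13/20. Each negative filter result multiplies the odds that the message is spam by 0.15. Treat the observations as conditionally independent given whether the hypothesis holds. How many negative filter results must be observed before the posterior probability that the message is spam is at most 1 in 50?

Prior odds: 0.65 ÷ 0.35 = 13/7.
Likelihood ratio per negative filter result = 0.15.
Target posterior odds = 0.02/0.98 = 1/49.
Require 0.15ⁿ ≤ 1/49 ÷ (13/7) = 1/91.
0.15² = 0.0225 is still above 1/91 but 0.15³ = 0.003375 is at or below it, so n = 3.

3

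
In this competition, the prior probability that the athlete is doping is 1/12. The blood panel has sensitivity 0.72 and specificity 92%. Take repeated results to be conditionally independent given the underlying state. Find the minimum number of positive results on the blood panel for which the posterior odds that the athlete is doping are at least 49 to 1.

Prior odds: (1/12) ÷ (11/12) = 1/11.
False-positive rate = 1 − 0.92 = 0.08; likelihood ratio of a positive = 0.72/0.08 = 9.
Target odds = 49.
Require 9ⁿ ≥ 49 ÷ (1/11) = 539.
9² = 81 falls short of 539 but 9³ = 729 reaches it, so n = 3.

3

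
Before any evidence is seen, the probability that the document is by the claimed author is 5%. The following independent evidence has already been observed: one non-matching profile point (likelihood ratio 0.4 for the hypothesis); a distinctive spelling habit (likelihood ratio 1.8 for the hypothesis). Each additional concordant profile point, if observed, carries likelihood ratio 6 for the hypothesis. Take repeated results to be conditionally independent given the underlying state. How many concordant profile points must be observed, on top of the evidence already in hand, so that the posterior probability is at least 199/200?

Prior odds = 0.05/0.95 = 1/19.
Combined Bayes factor of the evidence already in hand = 0.4 × 1.8 = 0.72.
Odds after that evidence = (1/19) × 0.72 = 18/475.
Target odds = 0.995/0.005 = 199.
Need 6ⁿ ≥ 199 ÷ (18/475) = 94525/18.
6⁴ = 1296 falls short of 94525/18 but 6⁵ = 7776 reaches it, so n = 5.

5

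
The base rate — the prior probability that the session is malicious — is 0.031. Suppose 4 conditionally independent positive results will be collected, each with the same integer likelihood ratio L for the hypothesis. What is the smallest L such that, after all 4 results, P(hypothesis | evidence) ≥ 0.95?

Prior odds = 0.031/0.969 = 31/969.
Target odds = 0.95/0.05 = 19.
Need L⁴ ≥ 19 ÷ (31/969) = 18411/31.
4⁴ = 256 < 18411/31 ≤ 625 = 5⁴, so L = 5.

5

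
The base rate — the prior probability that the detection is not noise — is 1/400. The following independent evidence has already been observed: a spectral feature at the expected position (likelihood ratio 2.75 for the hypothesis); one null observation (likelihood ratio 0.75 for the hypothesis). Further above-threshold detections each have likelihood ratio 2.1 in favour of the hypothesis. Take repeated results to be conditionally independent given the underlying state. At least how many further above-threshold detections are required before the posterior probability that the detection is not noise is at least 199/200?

15

Prior odds = 0.0025/0.9975 = 1/399.
Combined Bayes factor of the evidence already in hand = 2.75 × 0.75 = 2.0625.
Odds after that evidence = (1/399) × 2.0625 = 11/2128.
Target odds = 0.995/0.005 = 199.
Need 2.1ⁿ ≥ 199 ÷ (11/2128) = 423472/11.
2.1¹⁴ ≈32439.2 falls short of 423472/11 but 2.1¹⁵ ≈68122.3 reaches it, so n = 15.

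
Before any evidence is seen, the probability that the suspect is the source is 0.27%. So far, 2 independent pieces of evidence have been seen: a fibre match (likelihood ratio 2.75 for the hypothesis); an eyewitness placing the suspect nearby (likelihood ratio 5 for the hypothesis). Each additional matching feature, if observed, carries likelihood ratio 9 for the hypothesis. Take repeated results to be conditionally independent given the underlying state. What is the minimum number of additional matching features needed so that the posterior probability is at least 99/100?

4

Prior odds = 0.0027/0.9973 = 27/9973.
Combined Bayes factor of the evidence already in hand = 2.75 × 5 = 13.75.
Odds after that evidence = (27/9973) × 13.75 = 1485/39892.
Target odds = 0.99/0.01 = 99.
Need 9ⁿ ≥ 99 ÷ (1485/39892) = 39892/15.
9³ = 729 falls short of 39892/15 but 9⁴ = 6561 reaches it, so n = 4.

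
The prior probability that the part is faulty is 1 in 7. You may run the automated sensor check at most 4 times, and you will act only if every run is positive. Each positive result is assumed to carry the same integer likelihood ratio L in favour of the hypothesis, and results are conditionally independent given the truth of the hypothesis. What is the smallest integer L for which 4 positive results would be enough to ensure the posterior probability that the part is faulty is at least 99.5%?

6

Prior odds = (1/7)/(6/7) = 1/6.
Target odds = 0.995/0.005 = 199.
Need L⁴ ≥ 199 ÷ (1/6) = 1194.
5⁴ = 625 < 1194 ≤ 1296 = 6⁴, so L = 6.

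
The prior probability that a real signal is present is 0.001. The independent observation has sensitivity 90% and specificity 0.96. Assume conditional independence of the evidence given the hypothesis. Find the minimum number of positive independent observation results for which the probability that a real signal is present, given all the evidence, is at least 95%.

4

Prior odds: 0.001 ÷ 0.999 = 1/999.
False-positive rate = 1 − 0.96 = 0.04; likelihood ratio of a positive = 0.9/0.04 = 22.5.
Target posterior odds = 0.95/0.05 = 19.
Require 22.5ⁿ ≥ 19 ÷ (1/999) = 18981.
22.5³ = 11390.625 falls short of 18981 but 22.5⁴ = 256289.0625 reaches it, so n = 4.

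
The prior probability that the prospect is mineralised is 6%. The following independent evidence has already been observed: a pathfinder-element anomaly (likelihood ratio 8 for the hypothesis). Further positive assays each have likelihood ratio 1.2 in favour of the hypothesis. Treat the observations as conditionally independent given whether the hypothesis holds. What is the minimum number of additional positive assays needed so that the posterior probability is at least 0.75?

Prior odds = 0.06/0.94 = 3/47.
Bayes factor of the evidence already in hand = 8.
Odds after that evidence = (3/47) × 8 = 24/47.
Target odds = 0.75/0.25 = 3.
Need 1.2ⁿ ≥ 3 ÷ (24/47) = 5.875.
1.2⁹ = 10077696/1953125 falls short of 5.875 but 1.2¹⁰ = 60466176/9765625 reaches it, so n = 10.

10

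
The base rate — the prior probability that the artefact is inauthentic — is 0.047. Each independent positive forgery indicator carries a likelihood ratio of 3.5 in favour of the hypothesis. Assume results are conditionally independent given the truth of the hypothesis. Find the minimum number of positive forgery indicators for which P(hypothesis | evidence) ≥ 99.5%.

Prior odds = 0.047/0.953 = 47/953.
Likelihood ratio per positive forgery indicator = 3.5.
Target odds: 0.995 ÷ 0.005 = 199.
Need (47/953) × 3.5ⁿ ≥ 199, i.e. 3.5ⁿ ≥ 189647/47.
3.5⁶ = 1838.265625 falls short of 189647/47 but 3.5⁷ = 823543/128 reaches it, so n = 7.

7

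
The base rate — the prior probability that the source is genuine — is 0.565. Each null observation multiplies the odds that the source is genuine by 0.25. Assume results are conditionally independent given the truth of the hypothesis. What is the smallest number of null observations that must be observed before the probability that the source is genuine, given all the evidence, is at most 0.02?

Prior odds = 0.565/0.435 = 113/87.
Likelihood ratio per null observation = 0.25.
Target odds: 0.02 ÷ 0.98 = 1/49.
Need (113/87) × 0.25ⁿ ≤ 1/49, i.e. 0.25ⁿ ≤ 87/5537.
0.25² = 0.0625 is still above 87/5537 but 0.25³ = 0.015625 is at or below it, so n = 3.

3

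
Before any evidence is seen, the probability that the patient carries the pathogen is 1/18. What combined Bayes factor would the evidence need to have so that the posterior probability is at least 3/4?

51

Prior odds = (1/18)/(17/18) = 1/17.
Target odds = 0.75/0.25 = 3.
Required Bayes factor = 3 ÷ (1/17) = 51.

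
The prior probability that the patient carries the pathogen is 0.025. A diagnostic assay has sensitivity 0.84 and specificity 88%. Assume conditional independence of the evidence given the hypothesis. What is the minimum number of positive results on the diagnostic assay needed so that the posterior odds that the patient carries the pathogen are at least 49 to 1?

Prior odds: 0.025 ÷ 0.975 = 1/39.
False-positive rate = 1 − 0.88 = 0.12; likelihood ratio of a positive = 0.84/0.12 = 7.
Target odds = 49.
Require 7ⁿ ≥ 49 ÷ (1/39) = 1911.
7³ = 343 falls short of 1911 but 7⁴ = 2401 reaches it, so n = 4.

4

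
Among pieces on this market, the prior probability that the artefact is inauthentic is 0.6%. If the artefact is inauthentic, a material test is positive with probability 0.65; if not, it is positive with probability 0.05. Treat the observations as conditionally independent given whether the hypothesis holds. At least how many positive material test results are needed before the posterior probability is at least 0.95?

Prior odds: 0.006 ÷ 0.994 = 3/497.
Likelihood ratio of a positive = 0.65/0.05 = 13.
Target posterior odds = 0.95/0.05 = 19.
Require 13ⁿ ≥ 19 ÷ (3/497) = 9443/3.
13³ = 2197 falls short of 9443/3 but 13⁴ = 28561 reaches it, so n = 4.

4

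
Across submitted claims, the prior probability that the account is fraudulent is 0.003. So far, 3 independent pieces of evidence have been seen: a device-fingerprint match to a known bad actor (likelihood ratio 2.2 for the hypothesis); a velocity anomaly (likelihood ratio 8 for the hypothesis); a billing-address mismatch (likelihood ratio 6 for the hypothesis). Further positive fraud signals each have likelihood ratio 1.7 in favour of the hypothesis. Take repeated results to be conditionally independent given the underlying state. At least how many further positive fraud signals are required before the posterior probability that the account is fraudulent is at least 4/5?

5

Prior odds = 0.003/0.997 = 3/997.
Combined Bayes factor of the evidence already in hand = 2.2 × 8 × 6 = 105.6.
Odds after that evidence = (3/997) × 105.6 = 1584/4985.
Target odds = 0.8/0.2 = 4.
Need 1.7ⁿ ≥ 4 ÷ (1584/4985) = 4985/396.
1.7⁴ = 8.3521 falls short of 4985/396 but 1.7⁵ = 1419857/100000 reaches it, so n = 5.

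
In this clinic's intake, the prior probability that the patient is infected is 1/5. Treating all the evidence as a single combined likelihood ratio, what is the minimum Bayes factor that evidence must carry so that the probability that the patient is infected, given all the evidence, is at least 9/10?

Prior odds = 0.2/0.8 = 0.25.
Target odds = 0.9/0.1 = 9.
Required Bayes factor = 9 ÷ 0.25 = 36.

36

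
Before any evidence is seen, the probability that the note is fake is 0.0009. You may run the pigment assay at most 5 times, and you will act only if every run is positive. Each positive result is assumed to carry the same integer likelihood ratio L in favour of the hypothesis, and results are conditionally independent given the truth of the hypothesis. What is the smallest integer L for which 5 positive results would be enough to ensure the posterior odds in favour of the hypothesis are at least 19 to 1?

8

Prior odds = 0.0009/0.9991 = 9/9991.
Target odds = 19.
Need L⁵ ≥ 19 ÷ (9/9991) = 189829/9.
7⁵ = 16807 < 189829/9 ≤ 32768 = 8⁵, so L = 8.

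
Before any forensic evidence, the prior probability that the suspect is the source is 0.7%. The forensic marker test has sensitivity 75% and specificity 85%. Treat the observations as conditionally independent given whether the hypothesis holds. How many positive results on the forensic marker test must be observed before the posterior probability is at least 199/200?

7

Prior odds = 0.007/0.993 = 7/993.
False-positive rate = 1 − 0.85 = 0.15; likelihood ratio of a positive = 0.75/0.15 = 5.
Target odds: 0.995 ÷ 0.005 = 199.
Need (7/993) × 5ⁿ ≥ 199, i.e. 5ⁿ ≥ 197607/7.
5⁶ = 15625 falls short of 197607/7 but 5⁷ = 78125 reaches it, so n = 7.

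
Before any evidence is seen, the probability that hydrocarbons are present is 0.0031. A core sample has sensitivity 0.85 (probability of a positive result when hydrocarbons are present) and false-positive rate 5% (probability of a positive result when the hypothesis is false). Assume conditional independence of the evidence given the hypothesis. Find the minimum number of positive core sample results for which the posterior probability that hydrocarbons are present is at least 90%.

3

Prior odds: 0.0031 ÷ 0.9969 = 31/9969.
Likelihood ratio of a positive result = 0.85/0.05 = 17.
Target posterior odds = 0.9/0.1 = 9.
Need (31/9969) × 17ⁿ ≥ 9, i.e. 17ⁿ ≥ 89721/31.
17² = 289 falls short of 89721/31 but 17³ = 4913 reaches it, so n = 3.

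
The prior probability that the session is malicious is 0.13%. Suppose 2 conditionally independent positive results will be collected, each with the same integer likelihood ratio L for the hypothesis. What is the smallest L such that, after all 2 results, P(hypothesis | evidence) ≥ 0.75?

Prior odds = 0.0013/0.9987 = 13/9987.
Target odds = 0.75/0.25 = 3.
Need L² ≥ 3 ÷ (13/9987) = 29961/13.
48² = 2304 < 29961/13 ≤ 2401 = 49², so L = 49.

49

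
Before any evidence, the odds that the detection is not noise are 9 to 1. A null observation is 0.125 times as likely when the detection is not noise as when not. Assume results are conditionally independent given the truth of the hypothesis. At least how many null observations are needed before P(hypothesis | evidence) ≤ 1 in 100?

4

Prior odds = 9.
Likelihood ratio per null observation = 0.125.
Target odds: 0.01 ÷ 0.99 = 1/99.
Need 9 × 0.125ⁿ ≤ 1/99, i.e. 0.125ⁿ ≤ 1/891.
0.125³ = 0.001953125 is still above 1/891 but 0.125⁴ = 1/4096 is at or below it, so n = 4.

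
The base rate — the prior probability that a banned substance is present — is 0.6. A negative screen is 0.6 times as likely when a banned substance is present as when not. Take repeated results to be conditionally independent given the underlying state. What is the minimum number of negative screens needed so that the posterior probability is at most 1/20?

Prior odds = 0.6/0.4 = 1.5.
Likelihood ratio per negative screen = 0.6.
Target posterior odds = 0.05/0.95 = 1/19.
Need 1.5 × 0.6ⁿ ≤ 1/19, i.e. 0.6ⁿ ≤ 2/57.
0.6⁶ = 729/15625 is still above 2/57 but 0.6⁷ = 2187/78125 is at or below it, so n = 7.

7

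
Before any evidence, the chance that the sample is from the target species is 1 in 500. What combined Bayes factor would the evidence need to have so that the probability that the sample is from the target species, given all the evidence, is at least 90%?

4491

Prior odds = 0.002/0.998 = 1/499.
Target odds = 0.9/0.1 = 9.
Required Bayes factor = 9 ÷ (1/499) = 4491.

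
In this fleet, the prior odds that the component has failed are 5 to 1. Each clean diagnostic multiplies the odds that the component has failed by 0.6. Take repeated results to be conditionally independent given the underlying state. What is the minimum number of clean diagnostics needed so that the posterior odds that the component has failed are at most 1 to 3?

6

Prior odds = 5.
Likelihood ratio per clean diagnostic = 0.6.
Target odds = 1/3.
Need 5 × 0.6ⁿ ≤ 1/3, i.e. 0.6ⁿ ≤ 1/15.
0.6⁵ = 0.07776 is still above 1/15 but 0.6⁶ = 729/15625 is at or below it, so n = 6.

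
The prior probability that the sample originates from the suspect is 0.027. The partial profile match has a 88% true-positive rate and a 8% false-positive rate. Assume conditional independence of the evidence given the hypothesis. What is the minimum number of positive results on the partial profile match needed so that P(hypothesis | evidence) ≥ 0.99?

4

Prior odds: 0.027 ÷ 0.973 = 27/973.
Likelihood ratio of a positive result = 0.88/0.08 = 11.
Target odds: 0.99 ÷ 0.01 = 99.
Need (27/973) × 11ⁿ ≥ 99, i.e. 11ⁿ ≥ 10703/3.
11³ = 1331 falls short of 10703/3 but 11⁴ = 14641 reaches it, so n = 4.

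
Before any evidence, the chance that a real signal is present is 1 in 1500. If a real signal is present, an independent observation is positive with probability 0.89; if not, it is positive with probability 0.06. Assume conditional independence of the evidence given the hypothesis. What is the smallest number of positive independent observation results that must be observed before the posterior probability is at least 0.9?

Prior odds = (1/1500)/(1499/1500) = 1/1499.
Likelihood ratio of a positive = 0.89/0.06 = 89/6.
Target odds: 0.9 ÷ 0.1 = 9.
Need (1/1499) × (89/6)ⁿ ≥ 9, i.e. (89/6)ⁿ ≥ 13491.
(89/6)³ = 704969/216 falls short of 13491 but (89/6)⁴ = 62742241/1296 reaches it, so n = 4.

4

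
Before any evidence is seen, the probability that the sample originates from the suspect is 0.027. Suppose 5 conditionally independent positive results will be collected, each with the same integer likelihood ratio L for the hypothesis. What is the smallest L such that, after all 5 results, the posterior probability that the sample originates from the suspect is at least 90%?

4

Prior odds = 0.027/0.973 = 27/973.
Target odds = 0.9/0.1 = 9.
Need L⁵ ≥ 9 ÷ (27/973) = 973/3.
3⁵ = 243 < 973/3 ≤ 1024 = 4⁵, so L = 4.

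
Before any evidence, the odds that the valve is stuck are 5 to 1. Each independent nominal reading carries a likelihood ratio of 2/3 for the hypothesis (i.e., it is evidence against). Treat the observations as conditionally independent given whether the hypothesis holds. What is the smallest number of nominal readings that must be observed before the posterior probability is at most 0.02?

14

Prior odds = 5.
Likelihood ratio per nominal reading = 2/3.
Target odds: 0.02 ÷ 0.98 = 1/49.
Require (2/3)ⁿ ≤ 1/49 ÷ 5 = 1/245.
(2/3)¹³ = 8192/1594323 is still above 1/245 but (2/3)¹⁴ = 16384/4782969 is at or below it, so n = 14.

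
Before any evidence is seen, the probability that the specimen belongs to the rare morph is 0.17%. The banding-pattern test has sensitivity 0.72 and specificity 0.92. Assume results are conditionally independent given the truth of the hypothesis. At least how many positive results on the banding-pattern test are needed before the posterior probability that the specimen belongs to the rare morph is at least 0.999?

Prior odds = 0.0017/0.9983 = 17/9983.
False-positive rate = 1 − 0.92 = 0.08; likelihood ratio of a positive = 0.72/0.08 = 9.
Target posterior odds = 0.999/0.001 = 999.
Require 9ⁿ ≥ 999 ÷ (17/9983) = 9973017/17.
9⁶ = 531441 falls short of 9973017/17 but 9⁷ = 4782969 reaches it, so n = 7.

7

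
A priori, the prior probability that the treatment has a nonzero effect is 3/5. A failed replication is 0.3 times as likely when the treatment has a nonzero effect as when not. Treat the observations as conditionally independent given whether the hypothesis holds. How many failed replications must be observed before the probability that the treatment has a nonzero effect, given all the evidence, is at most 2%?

Prior odds: 0.6 ÷ 0.4 = 1.5.
Likelihood ratio per failed replication = 0.3.
Target posterior odds = 0.02/0.98 = 1/49.
Need 1.5 × 0.3ⁿ ≤ 1/49, i.e. 0.3ⁿ ≤ 2/147.
0.3³ = 0.027 is still above 2/147 but 0.3⁴ = 0.0081 is at or below it, so n = 4.

4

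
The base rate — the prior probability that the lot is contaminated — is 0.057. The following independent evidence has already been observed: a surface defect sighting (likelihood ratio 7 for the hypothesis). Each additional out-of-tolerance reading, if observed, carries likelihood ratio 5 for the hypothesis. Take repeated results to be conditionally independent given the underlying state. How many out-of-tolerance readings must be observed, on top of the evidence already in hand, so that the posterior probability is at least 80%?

2

Prior odds = 0.057/0.943 = 57/943.
Bayes factor of the evidence already in hand = 7.
Odds after that evidence = (57/943) × 7 = 399/943.
Target odds = 0.8/0.2 = 4.
Need 5ⁿ ≥ 4 ÷ (399/943) = 3772/399.
5¹ = 5 falls short of 3772/399 but 5² = 25 reaches it, so n = 2.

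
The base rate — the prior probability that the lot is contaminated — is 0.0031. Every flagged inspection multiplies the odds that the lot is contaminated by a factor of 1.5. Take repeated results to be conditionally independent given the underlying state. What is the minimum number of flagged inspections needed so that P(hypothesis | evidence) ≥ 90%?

Prior odds = 0.0031/0.9969 = 31/9969.
Likelihood ratio per flagged inspection = 1.5.
Target odds: 0.9 ÷ 0.1 = 9.
Need (31/9969) × 1.5ⁿ ≥ 9, i.e. 1.5ⁿ ≥ 89721/31.
1.5¹⁹ ≈2216.84 falls short of 89721/31 but 1.5²⁰ ≈3325.26 reaches it, so n = 20.

20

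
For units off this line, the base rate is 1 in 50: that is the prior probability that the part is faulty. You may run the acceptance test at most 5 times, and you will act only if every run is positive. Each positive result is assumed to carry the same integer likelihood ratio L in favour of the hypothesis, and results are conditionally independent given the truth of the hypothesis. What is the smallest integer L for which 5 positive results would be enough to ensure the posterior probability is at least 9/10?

Prior odds = 0.02/0.98 = 1/49.
Target odds = 0.9/0.1 = 9.
Need L⁵ ≥ 9 ÷ (1/49) = 441.
3⁵ = 243 < 441 ≤ 1024 = 4⁵, so L = 4.

4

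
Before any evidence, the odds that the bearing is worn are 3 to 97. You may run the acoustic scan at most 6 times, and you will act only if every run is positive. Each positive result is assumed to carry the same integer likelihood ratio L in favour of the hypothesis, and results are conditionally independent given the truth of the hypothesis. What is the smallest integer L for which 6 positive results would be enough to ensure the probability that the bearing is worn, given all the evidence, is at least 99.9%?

Prior odds = 3/97.
Target odds = 0.999/0.001 = 999.
Need L⁶ ≥ 999 ÷ (3/97) = 32301.
5⁶ = 15625 < 32301 ≤ 46656 = 6⁶, so L = 6.

6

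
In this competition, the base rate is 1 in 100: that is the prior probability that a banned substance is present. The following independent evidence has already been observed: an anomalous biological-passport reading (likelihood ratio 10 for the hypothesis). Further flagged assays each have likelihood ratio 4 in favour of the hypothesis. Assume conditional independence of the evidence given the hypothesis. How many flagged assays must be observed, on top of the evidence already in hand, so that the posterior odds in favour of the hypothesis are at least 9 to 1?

Prior odds = 0.01/0.99 = 1/99.
Bayes factor of the evidence already in hand = 10.
Odds after that evidence = (1/99) × 10 = 10/99.
Target odds = 9.
Need 4ⁿ ≥ 9 ÷ (10/99) = 89.1.
4³ = 64 falls short of 89.1 but 4⁴ = 256 reaches it, so n = 4.

4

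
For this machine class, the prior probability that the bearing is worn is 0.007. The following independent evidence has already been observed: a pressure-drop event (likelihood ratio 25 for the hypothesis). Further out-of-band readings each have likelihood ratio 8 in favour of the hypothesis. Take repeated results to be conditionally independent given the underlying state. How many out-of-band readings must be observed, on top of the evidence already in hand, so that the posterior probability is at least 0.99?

4

Prior odds = 0.007/0.993 = 7/993.
Bayes factor of the evidence already in hand = 25.
Odds after that evidence = (7/993) × 25 = 175/993.
Target odds = 0.99/0.01 = 99.
Need 8ⁿ ≥ 99 ÷ (175/993) = 98307/175.
8³ = 512 falls short of 98307/175 but 8⁴ = 4096 reaches it, so n = 4.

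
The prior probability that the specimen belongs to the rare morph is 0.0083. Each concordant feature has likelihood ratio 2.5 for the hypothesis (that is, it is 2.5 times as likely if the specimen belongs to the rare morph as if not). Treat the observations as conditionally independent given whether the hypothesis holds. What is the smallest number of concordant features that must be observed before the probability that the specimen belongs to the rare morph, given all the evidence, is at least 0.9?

Prior odds: 0.0083 ÷ 0.9917 = 83/9917.
Likelihood ratio per concordant feature = 2.5.
Target odds: 0.9 ÷ 0.1 = 9.
Require 2.5ⁿ ≥ 9 ÷ (83/9917) = 89253/83.
2.5⁷ = 610.3515625 falls short of 89253/83 but 2.5⁸ = 390625/256 reaches it, so n = 8.

8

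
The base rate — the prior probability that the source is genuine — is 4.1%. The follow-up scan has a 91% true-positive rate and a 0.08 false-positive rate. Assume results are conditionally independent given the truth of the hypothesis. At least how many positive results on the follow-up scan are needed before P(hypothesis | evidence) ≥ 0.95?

Prior odds: 0.041 ÷ 0.959 = 41/959.
Likelihood ratio of a positive result = 0.91/0.08 = 11.375.
Target posterior odds = 0.95/0.05 = 19.
Require 11.375ⁿ ≥ 19 ÷ (41/959) = 18221/41.
11.375² = 129.390625 falls short of 18221/41 but 11.375³ = 753571/512 reaches it, so n = 3.

3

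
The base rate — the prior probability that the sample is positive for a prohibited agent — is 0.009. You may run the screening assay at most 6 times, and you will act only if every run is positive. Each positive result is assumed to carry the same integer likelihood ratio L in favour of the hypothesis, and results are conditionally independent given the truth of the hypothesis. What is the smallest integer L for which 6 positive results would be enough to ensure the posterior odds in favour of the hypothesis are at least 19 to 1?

4

Prior odds = 0.009/0.991 = 9/991.
Target odds = 19.
Need L⁶ ≥ 19 ÷ (9/991) = 18829/9.
3⁶ = 729 < 18829/9 ≤ 4096 = 4⁶, so L = 4.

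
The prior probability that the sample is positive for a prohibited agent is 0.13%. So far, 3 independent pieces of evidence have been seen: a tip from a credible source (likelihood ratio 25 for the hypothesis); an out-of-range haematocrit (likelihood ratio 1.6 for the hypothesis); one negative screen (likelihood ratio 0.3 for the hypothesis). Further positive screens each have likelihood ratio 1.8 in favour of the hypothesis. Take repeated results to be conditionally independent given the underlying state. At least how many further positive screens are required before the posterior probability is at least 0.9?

11

Prior odds = 0.0013/0.9987 = 13/9987.
Combined Bayes factor of the evidence already in hand = 25 × 1.6 × 0.3 = 12.
Odds after that evidence = (13/9987) × 12 = 52/3329.
Target odds = 0.9/0.1 = 9.
Need 1.8ⁿ ≥ 9 ÷ (52/3329) = 29961/52.
1.8¹⁰ ≈357.047 falls short of 29961/52 but 1.8¹¹ ≈642.684 reaches it, so n = 11.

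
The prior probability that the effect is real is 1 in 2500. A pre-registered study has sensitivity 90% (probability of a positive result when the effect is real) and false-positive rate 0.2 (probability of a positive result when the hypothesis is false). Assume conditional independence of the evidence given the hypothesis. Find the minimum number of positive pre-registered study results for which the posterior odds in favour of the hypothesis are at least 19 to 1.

8

Prior odds = 0.0004/0.9996 = 1/2499.
Likelihood ratio of a positive result = 0.9/0.2 = 4.5.
Target odds = 19.
Need (1/2499) × 4.5ⁿ ≥ 19, i.e. 4.5ⁿ ≥ 47481.
4.5⁷ = 4782969/128 falls short of 47481 but 4.5⁸ = 43046721/256 reaches it, so n = 8.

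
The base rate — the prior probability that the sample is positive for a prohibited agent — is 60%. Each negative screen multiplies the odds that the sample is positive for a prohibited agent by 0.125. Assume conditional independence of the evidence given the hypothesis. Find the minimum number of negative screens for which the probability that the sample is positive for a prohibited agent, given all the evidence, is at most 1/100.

Prior odds = 0.6/0.4 = 1.5.
Likelihood ratio per negative screen = 0.125.
Target posterior odds = 0.01/0.99 = 1/99.
Need 1.5 × 0.125ⁿ ≤ 1/99, i.e. 0.125ⁿ ≤ 2/297.
0.125² = 0.015625 is still above 2/297 but 0.125³ = 0.001953125 is at or below it, so n = 3.

3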